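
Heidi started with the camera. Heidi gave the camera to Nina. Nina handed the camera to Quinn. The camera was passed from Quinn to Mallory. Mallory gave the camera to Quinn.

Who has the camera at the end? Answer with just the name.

Tracking the camera through each event:
Start: Heidi has the camera.
After event 1: Nina has the camera.
After event 2: Quinn has the camera.
After event 3: Mallory has the camera.
After event 4: Quinn has the camera.

Answer: Quinn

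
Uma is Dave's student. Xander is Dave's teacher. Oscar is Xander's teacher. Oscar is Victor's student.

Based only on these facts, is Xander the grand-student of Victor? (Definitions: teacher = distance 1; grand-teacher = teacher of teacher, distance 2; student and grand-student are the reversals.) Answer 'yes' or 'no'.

Answer: yes

Derivation:
Reconstructing the teacher chain from the given facts:
  Victor -> Oscar -> Xander -> Dave -> Uma
(each arrow means 'teacher of the next')
Positions in the chain (0 = top):
  position of Victor: 0
  position of Oscar: 1
  position of Xander: 2
  position of Dave: 3
  position of Uma: 4

Xander is at position 2, Victor is at position 0; signed distance (j - i) = -2.
'grand-student' requires j - i = -2. Actual distance is -2, so the relation HOLDS.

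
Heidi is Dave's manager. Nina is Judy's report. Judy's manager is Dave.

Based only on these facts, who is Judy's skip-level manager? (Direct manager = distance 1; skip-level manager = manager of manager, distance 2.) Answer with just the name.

Reconstructing the manager chain from the given facts:
  Heidi -> Dave -> Judy -> Nina
(each arrow means 'manager of the next')
Positions in the chain (0 = top):
  position of Heidi: 0
  position of Dave: 1
  position of Judy: 2
  position of Nina: 3

Judy is at position 2; the skip-level manager is 2 steps up the chain, i.e. position 0: Heidi.

Answer: Heidi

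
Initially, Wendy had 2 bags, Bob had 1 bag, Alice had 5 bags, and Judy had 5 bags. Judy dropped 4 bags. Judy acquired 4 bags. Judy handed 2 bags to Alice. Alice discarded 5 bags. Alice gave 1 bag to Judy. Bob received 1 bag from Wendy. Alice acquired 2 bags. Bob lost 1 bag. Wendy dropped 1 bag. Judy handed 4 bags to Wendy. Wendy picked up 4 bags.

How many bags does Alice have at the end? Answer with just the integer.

Tracking counts step by step:
Start: Wendy=2, Bob=1, Alice=5, Judy=5
Event 1 (Judy -4): Judy: 5 -> 1. State: Wendy=2, Bob=1, Alice=5, Judy=1
Event 2 (Judy +4): Judy: 1 -> 5. State: Wendy=2, Bob=1, Alice=5, Judy=5
Event 3 (Judy -> Alice, 2): Judy: 5 -> 3, Alice: 5 -> 7. State: Wendy=2, Bob=1, Alice=7, Judy=3
Event 4 (Alice -5): Alice: 7 -> 2. State: Wendy=2, Bob=1, Alice=2, Judy=3
Event 5 (Alice -> Judy, 1): Alice: 2 -> 1, Judy: 3 -> 4. State: Wendy=2, Bob=1, Alice=1, Judy=4
Event 6 (Wendy -> Bob, 1): Wendy: 2 -> 1, Bob: 1 -> 2. State: Wendy=1, Bob=2, Alice=1, Judy=4
Event 7 (Alice +2): Alice: 1 -> 3. State: Wendy=1, Bob=2, Alice=3, Judy=4
Event 8 (Bob -1): Bob: 2 -> 1. State: Wendy=1, Bob=1, Alice=3, Judy=4
Event 9 (Wendy -1): Wendy: 1 -> 0. State: Wendy=0, Bob=1, Alice=3, Judy=4
Event 10 (Judy -> Wendy, 4): Judy: 4 -> 0, Wendy: 0 -> 4. State: Wendy=4, Bob=1, Alice=3, Judy=0
Event 11 (Wendy +4): Wendy: 4 -> 8. State: Wendy=8, Bob=1, Alice=3, Judy=0

Alice's final count: 3

Answer: 3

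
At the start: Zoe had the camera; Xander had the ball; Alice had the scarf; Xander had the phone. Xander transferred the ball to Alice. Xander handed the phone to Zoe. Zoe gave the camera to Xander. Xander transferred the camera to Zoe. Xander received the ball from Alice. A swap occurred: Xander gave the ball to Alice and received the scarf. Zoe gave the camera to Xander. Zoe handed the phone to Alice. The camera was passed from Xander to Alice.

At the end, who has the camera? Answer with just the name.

Answer: Alice

Derivation:
Tracking all object holders:
Start: camera:Zoe, ball:Xander, scarf:Alice, phone:Xander
Event 1 (give ball: Xander -> Alice). State: camera:Zoe, ball:Alice, scarf:Alice, phone:Xander
Event 2 (give phone: Xander -> Zoe). State: camera:Zoe, ball:Alice, scarf:Alice, phone:Zoe
Event 3 (give camera: Zoe -> Xander). State: camera:Xander, ball:Alice, scarf:Alice, phone:Zoe
Event 4 (give camera: Xander -> Zoe). State: camera:Zoe, ball:Alice, scarf:Alice, phone:Zoe
Event 5 (give ball: Alice -> Xander). State: camera:Zoe, ball:Xander, scarf:Alice, phone:Zoe
Event 6 (swap ball<->scarf: now ball:Alice, scarf:Xander). State: camera:Zoe, ball:Alice, scarf:Xander, phone:Zoe
Event 7 (give camera: Zoe -> Xander). State: camera:Xander, ball:Alice, scarf:Xander, phone:Zoe
Event 8 (give phone: Zoe -> Alice). State: camera:Xander, ball:Alice, scarf:Xander, phone:Alice
Event 9 (give camera: Xander -> Alice). State: camera:Alice, ball:Alice, scarf:Xander, phone:Alice

Final state: camera:Alice, ball:Alice, scarf:Xander, phone:Alice
The camera is held by Alice.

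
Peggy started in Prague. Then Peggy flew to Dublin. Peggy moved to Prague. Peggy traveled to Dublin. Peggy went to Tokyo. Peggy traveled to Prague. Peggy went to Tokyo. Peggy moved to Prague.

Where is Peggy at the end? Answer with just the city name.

Tracking Peggy's location:
Start: Peggy is in Prague.
After move 1: Prague -> Dublin. Peggy is in Dublin.
After move 2: Dublin -> Prague. Peggy is in Prague.
After move 3: Prague -> Dublin. Peggy is in Dublin.
After move 4: Dublin -> Tokyo. Peggy is in Tokyo.
After move 5: Tokyo -> Prague. Peggy is in Prague.
After move 6: Prague -> Tokyo. Peggy is in Tokyo.
After move 7: Tokyo -> Prague. Peggy is in Prague.

Answer: Prague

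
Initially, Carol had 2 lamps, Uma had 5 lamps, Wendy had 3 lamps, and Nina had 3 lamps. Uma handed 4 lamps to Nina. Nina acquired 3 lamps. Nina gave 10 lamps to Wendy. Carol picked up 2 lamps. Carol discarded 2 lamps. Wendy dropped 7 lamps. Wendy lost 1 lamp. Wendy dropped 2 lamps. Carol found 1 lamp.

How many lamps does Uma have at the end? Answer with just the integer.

Tracking counts step by step:
Start: Carol=2, Uma=5, Wendy=3, Nina=3
Event 1 (Uma -> Nina, 4): Uma: 5 -> 1, Nina: 3 -> 7. State: Carol=2, Uma=1, Wendy=3, Nina=7
Event 2 (Nina +3): Nina: 7 -> 10. State: Carol=2, Uma=1, Wendy=3, Nina=10
Event 3 (Nina -> Wendy, 10): Nina: 10 -> 0, Wendy: 3 -> 13. State: Carol=2, Uma=1, Wendy=13, Nina=0
Event 4 (Carol +2): Carol: 2 -> 4. State: Carol=4, Uma=1, Wendy=13, Nina=0
Event 5 (Carol -2): Carol: 4 -> 2. State: Carol=2, Uma=1, Wendy=13, Nina=0
Event 6 (Wendy -7): Wendy: 13 -> 6. State: Carol=2, Uma=1, Wendy=6, Nina=0
Event 7 (Wendy -1): Wendy: 6 -> 5. State: Carol=2, Uma=1, Wendy=5, Nina=0
Event 8 (Wendy -2): Wendy: 5 -> 3. State: Carol=2, Uma=1, Wendy=3, Nina=0
Event 9 (Carol +1): Carol: 2 -> 3. State: Carol=3, Uma=1, Wendy=3, Nina=0

Uma's final count: 1

Answer: 1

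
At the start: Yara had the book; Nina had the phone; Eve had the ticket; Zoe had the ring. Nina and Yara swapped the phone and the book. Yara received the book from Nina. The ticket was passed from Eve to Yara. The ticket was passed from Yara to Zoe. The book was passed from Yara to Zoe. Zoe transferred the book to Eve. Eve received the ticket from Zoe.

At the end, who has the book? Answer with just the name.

Tracking all object holders:
Start: book:Yara, phone:Nina, ticket:Eve, ring:Zoe
Event 1 (swap phone<->book: now phone:Yara, book:Nina). State: book:Nina, phone:Yara, ticket:Eve, ring:Zoe
Event 2 (give book: Nina -> Yara). State: book:Yara, phone:Yara, ticket:Eve, ring:Zoe
Event 3 (give ticket: Eve -> Yara). State: book:Yara, phone:Yara, ticket:Yara, ring:Zoe
Event 4 (give ticket: Yara -> Zoe). State: book:Yara, phone:Yara, ticket:Zoe, ring:Zoe
Event 5 (give book: Yara -> Zoe). State: book:Zoe, phone:Yara, ticket:Zoe, ring:Zoe
Event 6 (give book: Zoe -> Eve). State: book:Eve, phone:Yara, ticket:Zoe, ring:Zoe
Event 7 (give ticket: Zoe -> Eve). State: book:Eve, phone:Yara, ticket:Eve, ring:Zoe

Final state: book:Eve, phone:Yara, ticket:Eve, ring:Zoe
The book is held by Eve.

Answer: Eve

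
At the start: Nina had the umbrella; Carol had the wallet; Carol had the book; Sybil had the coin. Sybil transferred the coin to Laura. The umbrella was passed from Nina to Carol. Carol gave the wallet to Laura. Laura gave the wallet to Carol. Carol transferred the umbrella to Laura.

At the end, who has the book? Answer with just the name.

Tracking all object holders:
Start: umbrella:Nina, wallet:Carol, book:Carol, coin:Sybil
Event 1 (give coin: Sybil -> Laura). State: umbrella:Nina, wallet:Carol, book:Carol, coin:Laura
Event 2 (give umbrella: Nina -> Carol). State: umbrella:Carol, wallet:Carol, book:Carol, coin:Laura
Event 3 (give wallet: Carol -> Laura). State: umbrella:Carol, wallet:Laura, book:Carol, coin:Laura
Event 4 (give wallet: Laura -> Carol). State: umbrella:Carol, wallet:Carol, book:Carol, coin:Laura
Event 5 (give umbrella: Carol -> Laura). State: umbrella:Laura, wallet:Carol, book:Carol, coin:Laura

Final state: umbrella:Laura, wallet:Carol, book:Carol, coin:Laura
The book is held by Carol.

Answer: Carol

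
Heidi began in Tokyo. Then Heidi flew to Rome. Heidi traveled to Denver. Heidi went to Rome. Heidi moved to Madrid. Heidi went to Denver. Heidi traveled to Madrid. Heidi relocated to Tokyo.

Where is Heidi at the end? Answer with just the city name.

Tracking Heidi's location:
Start: Heidi is in Tokyo.
After move 1: Tokyo -> Rome. Heidi is in Rome.
After move 2: Rome -> Denver. Heidi is in Denver.
After move 3: Denver -> Rome. Heidi is in Rome.
After move 4: Rome -> Madrid. Heidi is in Madrid.
After move 5: Madrid -> Denver. Heidi is in Denver.
After move 6: Denver -> Madrid. Heidi is in Madrid.
After move 7: Madrid -> Tokyo. Heidi is in Tokyo.

Answer: Tokyo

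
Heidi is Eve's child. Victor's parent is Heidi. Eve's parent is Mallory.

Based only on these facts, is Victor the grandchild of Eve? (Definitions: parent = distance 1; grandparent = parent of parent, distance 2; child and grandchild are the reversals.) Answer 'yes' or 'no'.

Answer: yes

Derivation:
Reconstructing the parent chain from the given facts:
  Mallory -> Eve -> Heidi -> Victor
(each arrow means 'parent of the next')
Positions in the chain (0 = top):
  position of Mallory: 0
  position of Eve: 1
  position of Heidi: 2
  position of Victor: 3

Victor is at position 3, Eve is at position 1; signed distance (j - i) = -2.
'grandchild' requires j - i = -2. Actual distance is -2, so the relation HOLDS.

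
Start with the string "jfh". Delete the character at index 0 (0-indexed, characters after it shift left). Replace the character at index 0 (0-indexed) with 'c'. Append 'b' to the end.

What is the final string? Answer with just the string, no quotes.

Answer: chb

Derivation:
Applying each edit step by step:
Start: "jfh"
Op 1 (delete idx 0 = 'j'): "jfh" -> "fh"
Op 2 (replace idx 0: 'f' -> 'c'): "fh" -> "ch"
Op 3 (append 'b'): "ch" -> "chb"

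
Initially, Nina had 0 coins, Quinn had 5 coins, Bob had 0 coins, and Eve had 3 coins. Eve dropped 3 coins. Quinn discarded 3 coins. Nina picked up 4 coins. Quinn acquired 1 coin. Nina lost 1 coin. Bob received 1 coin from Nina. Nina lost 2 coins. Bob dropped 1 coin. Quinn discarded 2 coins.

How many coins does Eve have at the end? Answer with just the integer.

Tracking counts step by step:
Start: Nina=0, Quinn=5, Bob=0, Eve=3
Event 1 (Eve -3): Eve: 3 -> 0. State: Nina=0, Quinn=5, Bob=0, Eve=0
Event 2 (Quinn -3): Quinn: 5 -> 2. State: Nina=0, Quinn=2, Bob=0, Eve=0
Event 3 (Nina +4): Nina: 0 -> 4. State: Nina=4, Quinn=2, Bob=0, Eve=0
Event 4 (Quinn +1): Quinn: 2 -> 3. State: Nina=4, Quinn=3, Bob=0, Eve=0
Event 5 (Nina -1): Nina: 4 -> 3. State: Nina=3, Quinn=3, Bob=0, Eve=0
Event 6 (Nina -> Bob, 1): Nina: 3 -> 2, Bob: 0 -> 1. State: Nina=2, Quinn=3, Bob=1, Eve=0
Event 7 (Nina -2): Nina: 2 -> 0. State: Nina=0, Quinn=3, Bob=1, Eve=0
Event 8 (Bob -1): Bob: 1 -> 0. State: Nina=0, Quinn=3, Bob=0, Eve=0
Event 9 (Quinn -2): Quinn: 3 -> 1. State: Nina=0, Quinn=1, Bob=0, Eve=0

Eve's final count: 0

Answer: 0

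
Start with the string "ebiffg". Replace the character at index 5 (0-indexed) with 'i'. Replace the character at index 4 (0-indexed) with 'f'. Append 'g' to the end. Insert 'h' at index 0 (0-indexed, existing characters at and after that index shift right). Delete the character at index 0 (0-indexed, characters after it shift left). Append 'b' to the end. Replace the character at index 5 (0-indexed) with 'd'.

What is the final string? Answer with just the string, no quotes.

Applying each edit step by step:
Start: "ebiffg"
Op 1 (replace idx 5: 'g' -> 'i'): "ebiffg" -> "ebiffi"
Op 2 (replace idx 4: 'f' -> 'f'): "ebiffi" -> "ebiffi"
Op 3 (append 'g'): "ebiffi" -> "ebiffig"
Op 4 (insert 'h' at idx 0): "ebiffig" -> "hebiffig"
Op 5 (delete idx 0 = 'h'): "hebiffig" -> "ebiffig"
Op 6 (append 'b'): "ebiffig" -> "ebiffigb"
Op 7 (replace idx 5: 'i' -> 'd'): "ebiffigb" -> "ebiffdgb"

Answer: ebiffdgb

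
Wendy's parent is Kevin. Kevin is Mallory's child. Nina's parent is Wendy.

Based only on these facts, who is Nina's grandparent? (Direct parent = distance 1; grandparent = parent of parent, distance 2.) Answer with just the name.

Reconstructing the parent chain from the given facts:
  Mallory -> Kevin -> Wendy -> Nina
(each arrow means 'parent of the next')
Positions in the chain (0 = top):
  position of Mallory: 0
  position of Kevin: 1
  position of Wendy: 2
  position of Nina: 3

Nina is at position 3; the grandparent is 2 steps up the chain, i.e. position 1: Kevin.

Answer: Kevin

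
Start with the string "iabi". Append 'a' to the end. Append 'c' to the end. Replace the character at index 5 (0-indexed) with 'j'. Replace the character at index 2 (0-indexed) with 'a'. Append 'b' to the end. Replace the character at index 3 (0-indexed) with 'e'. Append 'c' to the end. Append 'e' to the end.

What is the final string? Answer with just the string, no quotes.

Applying each edit step by step:
Start: "iabi"
Op 1 (append 'a'): "iabi" -> "iabia"
Op 2 (append 'c'): "iabia" -> "iabiac"
Op 3 (replace idx 5: 'c' -> 'j'): "iabiac" -> "iabiaj"
Op 4 (replace idx 2: 'b' -> 'a'): "iabiaj" -> "iaaiaj"
Op 5 (append 'b'): "iaaiaj" -> "iaaiajb"
Op 6 (replace idx 3: 'i' -> 'e'): "iaaiajb" -> "iaaeajb"
Op 7 (append 'c'): "iaaeajb" -> "iaaeajbc"
Op 8 (append 'e'): "iaaeajbc" -> "iaaeajbce"

Answer: iaaeajbce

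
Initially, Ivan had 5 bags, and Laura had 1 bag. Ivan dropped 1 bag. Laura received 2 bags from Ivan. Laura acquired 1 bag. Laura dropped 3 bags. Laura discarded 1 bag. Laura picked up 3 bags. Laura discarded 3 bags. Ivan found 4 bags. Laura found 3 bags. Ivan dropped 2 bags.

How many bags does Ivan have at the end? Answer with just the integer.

Answer: 4

Derivation:
Tracking counts step by step:
Start: Ivan=5, Laura=1
Event 1 (Ivan -1): Ivan: 5 -> 4. State: Ivan=4, Laura=1
Event 2 (Ivan -> Laura, 2): Ivan: 4 -> 2, Laura: 1 -> 3. State: Ivan=2, Laura=3
Event 3 (Laura +1): Laura: 3 -> 4. State: Ivan=2, Laura=4
Event 4 (Laura -3): Laura: 4 -> 1. State: Ivan=2, Laura=1
Event 5 (Laura -1): Laura: 1 -> 0. State: Ivan=2, Laura=0
Event 6 (Laura +3): Laura: 0 -> 3. State: Ivan=2, Laura=3
Event 7 (Laura -3): Laura: 3 -> 0. State: Ivan=2, Laura=0
Event 8 (Ivan +4): Ivan: 2 -> 6. State: Ivan=6, Laura=0
Event 9 (Laura +3): Laura: 0 -> 3. State: Ivan=6, Laura=3
Event 10 (Ivan -2): Ivan: 6 -> 4. State: Ivan=4, Laura=3

Ivan's final count: 4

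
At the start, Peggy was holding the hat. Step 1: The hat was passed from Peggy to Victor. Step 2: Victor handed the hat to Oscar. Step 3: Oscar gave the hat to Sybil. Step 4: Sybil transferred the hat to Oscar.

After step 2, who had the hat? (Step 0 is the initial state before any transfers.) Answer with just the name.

Tracking the hat holder through step 2:
After step 0 (start): Peggy
After step 1: Victor
After step 2: Oscar

At step 2, the holder is Oscar.

Answer: Oscar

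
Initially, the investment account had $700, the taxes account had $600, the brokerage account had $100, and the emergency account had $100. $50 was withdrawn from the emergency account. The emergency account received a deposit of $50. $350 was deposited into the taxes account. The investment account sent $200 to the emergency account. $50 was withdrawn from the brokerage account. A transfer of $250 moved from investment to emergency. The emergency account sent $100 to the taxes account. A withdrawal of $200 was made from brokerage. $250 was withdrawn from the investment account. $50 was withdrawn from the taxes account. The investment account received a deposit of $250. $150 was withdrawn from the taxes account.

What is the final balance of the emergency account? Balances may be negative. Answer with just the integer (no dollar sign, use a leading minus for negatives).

Tracking account balances step by step:
Start: investment=700, taxes=600, brokerage=100, emergency=100
Event 1 (withdraw 50 from emergency): emergency: 100 - 50 = 50. Balances: investment=700, taxes=600, brokerage=100, emergency=50
Event 2 (deposit 50 to emergency): emergency: 50 + 50 = 100. Balances: investment=700, taxes=600, brokerage=100, emergency=100
Event 3 (deposit 350 to taxes): taxes: 600 + 350 = 950. Balances: investment=700, taxes=950, brokerage=100, emergency=100
Event 4 (transfer 200 investment -> emergency): investment: 700 - 200 = 500, emergency: 100 + 200 = 300. Balances: investment=500, taxes=950, brokerage=100, emergency=300
Event 5 (withdraw 50 from brokerage): brokerage: 100 - 50 = 50. Balances: investment=500, taxes=950, brokerage=50, emergency=300
Event 6 (transfer 250 investment -> emergency): investment: 500 - 250 = 250, emergency: 300 + 250 = 550. Balances: investment=250, taxes=950, brokerage=50, emergency=550
Event 7 (transfer 100 emergency -> taxes): emergency: 550 - 100 = 450, taxes: 950 + 100 = 1050. Balances: investment=250, taxes=1050, brokerage=50, emergency=450
Event 8 (withdraw 200 from brokerage): brokerage: 50 - 200 = -150. Balances: investment=250, taxes=1050, brokerage=-150, emergency=450
Event 9 (withdraw 250 from investment): investment: 250 - 250 = 0. Balances: investment=0, taxes=1050, brokerage=-150, emergency=450
Event 10 (withdraw 50 from taxes): taxes: 1050 - 50 = 1000. Balances: investment=0, taxes=1000, brokerage=-150, emergency=450
Event 11 (deposit 250 to investment): investment: 0 + 250 = 250. Balances: investment=250, taxes=1000, brokerage=-150, emergency=450
Event 12 (withdraw 150 from taxes): taxes: 1000 - 150 = 850. Balances: investment=250, taxes=850, brokerage=-150, emergency=450

Final balance of emergency: 450

Answer: 450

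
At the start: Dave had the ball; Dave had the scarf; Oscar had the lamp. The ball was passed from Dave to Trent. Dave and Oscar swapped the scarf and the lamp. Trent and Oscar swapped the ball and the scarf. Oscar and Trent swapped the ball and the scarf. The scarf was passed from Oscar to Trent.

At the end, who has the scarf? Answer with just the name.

Tracking all object holders:
Start: ball:Dave, scarf:Dave, lamp:Oscar
Event 1 (give ball: Dave -> Trent). State: ball:Trent, scarf:Dave, lamp:Oscar
Event 2 (swap scarf<->lamp: now scarf:Oscar, lamp:Dave). State: ball:Trent, scarf:Oscar, lamp:Dave
Event 3 (swap ball<->scarf: now ball:Oscar, scarf:Trent). State: ball:Oscar, scarf:Trent, lamp:Dave
Event 4 (swap ball<->scarf: now ball:Trent, scarf:Oscar). State: ball:Trent, scarf:Oscar, lamp:Dave
Event 5 (give scarf: Oscar -> Trent). State: ball:Trent, scarf:Trent, lamp:Dave

Final state: ball:Trent, scarf:Trent, lamp:Dave
The scarf is held by Trent.

Answer: Trent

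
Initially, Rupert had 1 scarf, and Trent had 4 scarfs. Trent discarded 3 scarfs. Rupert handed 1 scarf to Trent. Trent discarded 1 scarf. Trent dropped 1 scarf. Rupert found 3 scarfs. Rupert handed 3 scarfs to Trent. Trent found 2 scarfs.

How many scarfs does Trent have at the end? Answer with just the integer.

Answer: 5

Derivation:
Tracking counts step by step:
Start: Rupert=1, Trent=4
Event 1 (Trent -3): Trent: 4 -> 1. State: Rupert=1, Trent=1
Event 2 (Rupert -> Trent, 1): Rupert: 1 -> 0, Trent: 1 -> 2. State: Rupert=0, Trent=2
Event 3 (Trent -1): Trent: 2 -> 1. State: Rupert=0, Trent=1
Event 4 (Trent -1): Trent: 1 -> 0. State: Rupert=0, Trent=0
Event 5 (Rupert +3): Rupert: 0 -> 3. State: Rupert=3, Trent=0
Event 6 (Rupert -> Trent, 3): Rupert: 3 -> 0, Trent: 0 -> 3. State: Rupert=0, Trent=3
Event 7 (Trent +2): Trent: 3 -> 5. State: Rupert=0, Trent=5

Trent's final count: 5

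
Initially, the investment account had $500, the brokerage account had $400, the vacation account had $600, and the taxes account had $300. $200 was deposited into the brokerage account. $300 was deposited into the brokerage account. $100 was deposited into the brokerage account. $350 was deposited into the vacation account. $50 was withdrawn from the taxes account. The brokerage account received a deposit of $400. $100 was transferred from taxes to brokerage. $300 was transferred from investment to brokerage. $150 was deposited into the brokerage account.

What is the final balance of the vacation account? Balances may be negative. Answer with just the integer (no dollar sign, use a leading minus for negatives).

Tracking account balances step by step:
Start: investment=500, brokerage=400, vacation=600, taxes=300
Event 1 (deposit 200 to brokerage): brokerage: 400 + 200 = 600. Balances: investment=500, brokerage=600, vacation=600, taxes=300
Event 2 (deposit 300 to brokerage): brokerage: 600 + 300 = 900. Balances: investment=500, brokerage=900, vacation=600, taxes=300
Event 3 (deposit 100 to brokerage): brokerage: 900 + 100 = 1000. Balances: investment=500, brokerage=1000, vacation=600, taxes=300
Event 4 (deposit 350 to vacation): vacation: 600 + 350 = 950. Balances: investment=500, brokerage=1000, vacation=950, taxes=300
Event 5 (withdraw 50 from taxes): taxes: 300 - 50 = 250. Balances: investment=500, brokerage=1000, vacation=950, taxes=250
Event 6 (deposit 400 to brokerage): brokerage: 1000 + 400 = 1400. Balances: investment=500, brokerage=1400, vacation=950, taxes=250
Event 7 (transfer 100 taxes -> brokerage): taxes: 250 - 100 = 150, brokerage: 1400 + 100 = 1500. Balances: investment=500, brokerage=1500, vacation=950, taxes=150
Event 8 (transfer 300 investment -> brokerage): investment: 500 - 300 = 200, brokerage: 1500 + 300 = 1800. Balances: investment=200, brokerage=1800, vacation=950, taxes=150
Event 9 (deposit 150 to brokerage): brokerage: 1800 + 150 = 1950. Balances: investment=200, brokerage=1950, vacation=950, taxes=150

Final balance of vacation: 950

Answer: 950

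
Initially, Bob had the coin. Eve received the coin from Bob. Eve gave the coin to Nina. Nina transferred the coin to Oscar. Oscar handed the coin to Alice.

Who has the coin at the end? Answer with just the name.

Answer: Alice

Derivation:
Tracking the coin through each event:
Start: Bob has the coin.
After event 1: Eve has the coin.
After event 2: Nina has the coin.
After event 3: Oscar has the coin.
After event 4: Alice has the coin.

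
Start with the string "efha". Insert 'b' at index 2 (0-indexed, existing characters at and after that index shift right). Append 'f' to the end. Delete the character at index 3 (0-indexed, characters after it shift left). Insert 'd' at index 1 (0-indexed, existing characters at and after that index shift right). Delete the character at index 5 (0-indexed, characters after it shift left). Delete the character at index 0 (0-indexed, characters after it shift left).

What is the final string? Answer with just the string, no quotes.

Answer: dfba

Derivation:
Applying each edit step by step:
Start: "efha"
Op 1 (insert 'b' at idx 2): "efha" -> "efbha"
Op 2 (append 'f'): "efbha" -> "efbhaf"
Op 3 (delete idx 3 = 'h'): "efbhaf" -> "efbaf"
Op 4 (insert 'd' at idx 1): "efbaf" -> "edfbaf"
Op 5 (delete idx 5 = 'f'): "edfbaf" -> "edfba"
Op 6 (delete idx 0 = 'e'): "edfba" -> "dfba"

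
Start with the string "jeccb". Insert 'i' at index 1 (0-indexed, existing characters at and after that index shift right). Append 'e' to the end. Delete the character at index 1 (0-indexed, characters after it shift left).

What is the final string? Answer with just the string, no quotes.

Answer: jeccbe

Derivation:
Applying each edit step by step:
Start: "jeccb"
Op 1 (insert 'i' at idx 1): "jeccb" -> "jieccb"
Op 2 (append 'e'): "jieccb" -> "jieccbe"
Op 3 (delete idx 1 = 'i'): "jieccbe" -> "jeccbe"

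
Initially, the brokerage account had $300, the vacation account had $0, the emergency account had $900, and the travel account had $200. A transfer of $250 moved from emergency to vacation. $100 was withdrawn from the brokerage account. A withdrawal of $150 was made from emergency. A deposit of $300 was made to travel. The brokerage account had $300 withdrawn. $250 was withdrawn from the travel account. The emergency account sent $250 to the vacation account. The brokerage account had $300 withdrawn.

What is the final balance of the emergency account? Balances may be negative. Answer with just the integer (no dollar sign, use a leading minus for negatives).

Answer: 250

Derivation:
Tracking account balances step by step:
Start: brokerage=300, vacation=0, emergency=900, travel=200
Event 1 (transfer 250 emergency -> vacation): emergency: 900 - 250 = 650, vacation: 0 + 250 = 250. Balances: brokerage=300, vacation=250, emergency=650, travel=200
Event 2 (withdraw 100 from brokerage): brokerage: 300 - 100 = 200. Balances: brokerage=200, vacation=250, emergency=650, travel=200
Event 3 (withdraw 150 from emergency): emergency: 650 - 150 = 500. Balances: brokerage=200, vacation=250, emergency=500, travel=200
Event 4 (deposit 300 to travel): travel: 200 + 300 = 500. Balances: brokerage=200, vacation=250, emergency=500, travel=500
Event 5 (withdraw 300 from brokerage): brokerage: 200 - 300 = -100. Balances: brokerage=-100, vacation=250, emergency=500, travel=500
Event 6 (withdraw 250 from travel): travel: 500 - 250 = 250. Balances: brokerage=-100, vacation=250, emergency=500, travel=250
Event 7 (transfer 250 emergency -> vacation): emergency: 500 - 250 = 250, vacation: 250 + 250 = 500. Balances: brokerage=-100, vacation=500, emergency=250, travel=250
Event 8 (withdraw 300 from brokerage): brokerage: -100 - 300 = -400. Balances: brokerage=-400, vacation=500, emergency=250, travel=250

Final balance of emergency: 250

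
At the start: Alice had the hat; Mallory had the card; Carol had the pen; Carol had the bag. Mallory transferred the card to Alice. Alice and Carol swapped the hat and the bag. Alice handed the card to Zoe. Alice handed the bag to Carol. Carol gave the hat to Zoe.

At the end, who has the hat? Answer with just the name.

Answer: Zoe

Derivation:
Tracking all object holders:
Start: hat:Alice, card:Mallory, pen:Carol, bag:Carol
Event 1 (give card: Mallory -> Alice). State: hat:Alice, card:Alice, pen:Carol, bag:Carol
Event 2 (swap hat<->bag: now hat:Carol, bag:Alice). State: hat:Carol, card:Alice, pen:Carol, bag:Alice
Event 3 (give card: Alice -> Zoe). State: hat:Carol, card:Zoe, pen:Carol, bag:Alice
Event 4 (give bag: Alice -> Carol). State: hat:Carol, card:Zoe, pen:Carol, bag:Carol
Event 5 (give hat: Carol -> Zoe). State: hat:Zoe, card:Zoe, pen:Carol, bag:Carol

Final state: hat:Zoe, card:Zoe, pen:Carol, bag:Carol
The hat is held by Zoe.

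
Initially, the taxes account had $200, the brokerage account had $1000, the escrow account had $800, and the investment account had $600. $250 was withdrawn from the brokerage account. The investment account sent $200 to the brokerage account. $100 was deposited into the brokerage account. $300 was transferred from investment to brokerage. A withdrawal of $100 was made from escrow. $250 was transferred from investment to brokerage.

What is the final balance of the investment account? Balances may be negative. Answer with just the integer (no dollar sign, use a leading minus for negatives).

Answer: -150

Derivation:
Tracking account balances step by step:
Start: taxes=200, brokerage=1000, escrow=800, investment=600
Event 1 (withdraw 250 from brokerage): brokerage: 1000 - 250 = 750. Balances: taxes=200, brokerage=750, escrow=800, investment=600
Event 2 (transfer 200 investment -> brokerage): investment: 600 - 200 = 400, brokerage: 750 + 200 = 950. Balances: taxes=200, brokerage=950, escrow=800, investment=400
Event 3 (deposit 100 to brokerage): brokerage: 950 + 100 = 1050. Balances: taxes=200, brokerage=1050, escrow=800, investment=400
Event 4 (transfer 300 investment -> brokerage): investment: 400 - 300 = 100, brokerage: 1050 + 300 = 1350. Balances: taxes=200, brokerage=1350, escrow=800, investment=100
Event 5 (withdraw 100 from escrow): escrow: 800 - 100 = 700. Balances: taxes=200, brokerage=1350, escrow=700, investment=100
Event 6 (transfer 250 investment -> brokerage): investment: 100 - 250 = -150, brokerage: 1350 + 250 = 1600. Balances: taxes=200, brokerage=1600, escrow=700, investment=-150

Final balance of investment: -150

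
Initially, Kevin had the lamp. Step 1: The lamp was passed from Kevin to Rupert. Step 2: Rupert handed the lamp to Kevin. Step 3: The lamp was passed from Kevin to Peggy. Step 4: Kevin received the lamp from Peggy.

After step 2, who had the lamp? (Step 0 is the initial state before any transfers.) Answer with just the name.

Tracking the lamp holder through step 2:
After step 0 (start): Kevin
After step 1: Rupert
After step 2: Kevin

At step 2, the holder is Kevin.

Answer: Kevin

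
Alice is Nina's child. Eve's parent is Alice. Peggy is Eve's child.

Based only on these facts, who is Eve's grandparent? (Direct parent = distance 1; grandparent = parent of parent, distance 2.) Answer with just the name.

Answer: Nina

Derivation:
Reconstructing the parent chain from the given facts:
  Nina -> Alice -> Eve -> Peggy
(each arrow means 'parent of the next')
Positions in the chain (0 = top):
  position of Nina: 0
  position of Alice: 1
  position of Eve: 2
  position of Peggy: 3

Eve is at position 2; the grandparent is 2 steps up the chain, i.e. position 0: Nina.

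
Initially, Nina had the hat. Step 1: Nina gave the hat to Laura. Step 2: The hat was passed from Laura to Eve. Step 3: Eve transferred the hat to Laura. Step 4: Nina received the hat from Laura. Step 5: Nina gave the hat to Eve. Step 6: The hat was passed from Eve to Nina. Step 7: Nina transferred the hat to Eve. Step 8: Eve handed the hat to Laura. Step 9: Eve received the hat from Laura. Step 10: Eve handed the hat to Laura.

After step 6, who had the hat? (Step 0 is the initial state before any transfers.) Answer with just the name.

Answer: Nina

Derivation:
Tracking the hat holder through step 6:
After step 0 (start): Nina
After step 1: Laura
After step 2: Eve
After step 3: Laura
After step 4: Nina
After step 5: Eve
After step 6: Nina

At step 6, the holder is Nina.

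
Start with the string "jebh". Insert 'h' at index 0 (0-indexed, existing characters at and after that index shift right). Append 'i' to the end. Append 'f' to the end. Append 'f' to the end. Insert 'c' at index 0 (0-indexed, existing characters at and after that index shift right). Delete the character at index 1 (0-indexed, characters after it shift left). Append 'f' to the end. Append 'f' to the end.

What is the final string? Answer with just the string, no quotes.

Answer: cjebhiffff

Derivation:
Applying each edit step by step:
Start: "jebh"
Op 1 (insert 'h' at idx 0): "jebh" -> "hjebh"
Op 2 (append 'i'): "hjebh" -> "hjebhi"
Op 3 (append 'f'): "hjebhi" -> "hjebhif"
Op 4 (append 'f'): "hjebhif" -> "hjebhiff"
Op 5 (insert 'c' at idx 0): "hjebhiff" -> "chjebhiff"
Op 6 (delete idx 1 = 'h'): "chjebhiff" -> "cjebhiff"
Op 7 (append 'f'): "cjebhiff" -> "cjebhifff"
Op 8 (append 'f'): "cjebhifff" -> "cjebhiffff"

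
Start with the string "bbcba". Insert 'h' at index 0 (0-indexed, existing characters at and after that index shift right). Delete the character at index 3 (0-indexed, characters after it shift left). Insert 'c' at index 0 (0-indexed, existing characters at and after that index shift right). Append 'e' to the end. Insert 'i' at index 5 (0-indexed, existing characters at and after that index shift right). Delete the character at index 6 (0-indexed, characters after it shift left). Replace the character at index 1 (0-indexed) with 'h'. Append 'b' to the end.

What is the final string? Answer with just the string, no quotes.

Answer: chbbbieb

Derivation:
Applying each edit step by step:
Start: "bbcba"
Op 1 (insert 'h' at idx 0): "bbcba" -> "hbbcba"
Op 2 (delete idx 3 = 'c'): "hbbcba" -> "hbbba"
Op 3 (insert 'c' at idx 0): "hbbba" -> "chbbba"
Op 4 (append 'e'): "chbbba" -> "chbbbae"
Op 5 (insert 'i' at idx 5): "chbbbae" -> "chbbbiae"
Op 6 (delete idx 6 = 'a'): "chbbbiae" -> "chbbbie"
Op 7 (replace idx 1: 'h' -> 'h'): "chbbbie" -> "chbbbie"
Op 8 (append 'b'): "chbbbie" -> "chbbbieb"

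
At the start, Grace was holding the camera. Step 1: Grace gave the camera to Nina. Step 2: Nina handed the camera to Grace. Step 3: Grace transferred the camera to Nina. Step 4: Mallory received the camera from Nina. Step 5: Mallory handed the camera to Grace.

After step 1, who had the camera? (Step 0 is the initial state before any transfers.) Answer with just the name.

Answer: Nina

Derivation:
Tracking the camera holder through step 1:
After step 0 (start): Grace
After step 1: Nina

At step 1, the holder is Nina.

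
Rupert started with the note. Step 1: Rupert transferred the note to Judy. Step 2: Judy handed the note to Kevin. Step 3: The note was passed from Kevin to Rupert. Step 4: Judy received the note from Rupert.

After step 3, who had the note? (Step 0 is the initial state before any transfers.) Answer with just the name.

Answer: Rupert

Derivation:
Tracking the note holder through step 3:
After step 0 (start): Rupert
After step 1: Judy
After step 2: Kevin
After step 3: Rupert

At step 3, the holder is Rupert.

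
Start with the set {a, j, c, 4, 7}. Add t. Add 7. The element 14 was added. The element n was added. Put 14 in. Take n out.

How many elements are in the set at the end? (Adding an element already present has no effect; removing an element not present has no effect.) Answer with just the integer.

Answer: 7

Derivation:
Tracking the set through each operation:
Start: {4, 7, a, c, j}
Event 1 (add t): added. Set: {4, 7, a, c, j, t}
Event 2 (add 7): already present, no change. Set: {4, 7, a, c, j, t}
Event 3 (add 14): added. Set: {14, 4, 7, a, c, j, t}
Event 4 (add n): added. Set: {14, 4, 7, a, c, j, n, t}
Event 5 (add 14): already present, no change. Set: {14, 4, 7, a, c, j, n, t}
Event 6 (remove n): removed. Set: {14, 4, 7, a, c, j, t}

Final set: {14, 4, 7, a, c, j, t} (size 7)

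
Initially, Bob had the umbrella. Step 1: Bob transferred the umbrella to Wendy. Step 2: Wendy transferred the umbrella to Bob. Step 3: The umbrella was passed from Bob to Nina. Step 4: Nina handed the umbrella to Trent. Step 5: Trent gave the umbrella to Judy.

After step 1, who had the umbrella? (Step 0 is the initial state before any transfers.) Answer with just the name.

Tracking the umbrella holder through step 1:
After step 0 (start): Bob
After step 1: Wendy

At step 1, the holder is Wendy.

Answer: Wendy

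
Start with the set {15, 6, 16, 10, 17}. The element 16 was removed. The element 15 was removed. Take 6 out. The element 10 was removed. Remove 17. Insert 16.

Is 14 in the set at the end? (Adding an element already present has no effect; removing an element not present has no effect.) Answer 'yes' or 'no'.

Tracking the set through each operation:
Start: {10, 15, 16, 17, 6}
Event 1 (remove 16): removed. Set: {10, 15, 17, 6}
Event 2 (remove 15): removed. Set: {10, 17, 6}
Event 3 (remove 6): removed. Set: {10, 17}
Event 4 (remove 10): removed. Set: {17}
Event 5 (remove 17): removed. Set: {}
Event 6 (add 16): added. Set: {16}

Final set: {16} (size 1)
14 is NOT in the final set.

Answer: no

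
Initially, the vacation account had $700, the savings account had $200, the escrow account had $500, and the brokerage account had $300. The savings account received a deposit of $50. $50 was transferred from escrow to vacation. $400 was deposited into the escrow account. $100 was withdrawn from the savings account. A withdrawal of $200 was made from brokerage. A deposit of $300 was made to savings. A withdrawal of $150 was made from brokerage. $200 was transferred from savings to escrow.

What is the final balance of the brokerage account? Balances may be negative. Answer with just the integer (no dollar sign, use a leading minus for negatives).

Answer: -50

Derivation:
Tracking account balances step by step:
Start: vacation=700, savings=200, escrow=500, brokerage=300
Event 1 (deposit 50 to savings): savings: 200 + 50 = 250. Balances: vacation=700, savings=250, escrow=500, brokerage=300
Event 2 (transfer 50 escrow -> vacation): escrow: 500 - 50 = 450, vacation: 700 + 50 = 750. Balances: vacation=750, savings=250, escrow=450, brokerage=300
Event 3 (deposit 400 to escrow): escrow: 450 + 400 = 850. Balances: vacation=750, savings=250, escrow=850, brokerage=300
Event 4 (withdraw 100 from savings): savings: 250 - 100 = 150. Balances: vacation=750, savings=150, escrow=850, brokerage=300
Event 5 (withdraw 200 from brokerage): brokerage: 300 - 200 = 100. Balances: vacation=750, savings=150, escrow=850, brokerage=100
Event 6 (deposit 300 to savings): savings: 150 + 300 = 450. Balances: vacation=750, savings=450, escrow=850, brokerage=100
Event 7 (withdraw 150 from brokerage): brokerage: 100 - 150 = -50. Balances: vacation=750, savings=450, escrow=850, brokerage=-50
Event 8 (transfer 200 savings -> escrow): savings: 450 - 200 = 250, escrow: 850 + 200 = 1050. Balances: vacation=750, savings=250, escrow=1050, brokerage=-50

Final balance of brokerage: -50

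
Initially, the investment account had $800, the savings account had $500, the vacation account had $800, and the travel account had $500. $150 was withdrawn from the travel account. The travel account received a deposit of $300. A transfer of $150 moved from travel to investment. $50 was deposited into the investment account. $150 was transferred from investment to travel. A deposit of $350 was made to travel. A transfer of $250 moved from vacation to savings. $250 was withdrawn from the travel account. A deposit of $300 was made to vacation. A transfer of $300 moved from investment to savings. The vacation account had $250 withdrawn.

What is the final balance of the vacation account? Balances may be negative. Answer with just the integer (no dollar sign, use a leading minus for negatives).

Answer: 600

Derivation:
Tracking account balances step by step:
Start: investment=800, savings=500, vacation=800, travel=500
Event 1 (withdraw 150 from travel): travel: 500 - 150 = 350. Balances: investment=800, savings=500, vacation=800, travel=350
Event 2 (deposit 300 to travel): travel: 350 + 300 = 650. Balances: investment=800, savings=500, vacation=800, travel=650
Event 3 (transfer 150 travel -> investment): travel: 650 - 150 = 500, investment: 800 + 150 = 950. Balances: investment=950, savings=500, vacation=800, travel=500
Event 4 (deposit 50 to investment): investment: 950 + 50 = 1000. Balances: investment=1000, savings=500, vacation=800, travel=500
Event 5 (transfer 150 investment -> travel): investment: 1000 - 150 = 850, travel: 500 + 150 = 650. Balances: investment=850, savings=500, vacation=800, travel=650
Event 6 (deposit 350 to travel): travel: 650 + 350 = 1000. Balances: investment=850, savings=500, vacation=800, travel=1000
Event 7 (transfer 250 vacation -> savings): vacation: 800 - 250 = 550, savings: 500 + 250 = 750. Balances: investment=850, savings=750, vacation=550, travel=1000
Event 8 (withdraw 250 from travel): travel: 1000 - 250 = 750. Balances: investment=850, savings=750, vacation=550, travel=750
Event 9 (deposit 300 to vacation): vacation: 550 + 300 = 850. Balances: investment=850, savings=750, vacation=850, travel=750
Event 10 (transfer 300 investment -> savings): investment: 850 - 300 = 550, savings: 750 + 300 = 1050. Balances: investment=550, savings=1050, vacation=850, travel=750
Event 11 (withdraw 250 from vacation): vacation: 850 - 250 = 600. Balances: investment=550, savings=1050, vacation=600, travel=750

Final balance of vacation: 600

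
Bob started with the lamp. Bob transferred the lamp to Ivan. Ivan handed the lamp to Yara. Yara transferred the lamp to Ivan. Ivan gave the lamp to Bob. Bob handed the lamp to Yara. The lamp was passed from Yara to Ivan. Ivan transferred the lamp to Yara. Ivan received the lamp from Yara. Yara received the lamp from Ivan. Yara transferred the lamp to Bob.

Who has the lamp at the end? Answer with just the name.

Answer: Bob

Derivation:
Tracking the lamp through each event:
Start: Bob has the lamp.
After event 1: Ivan has the lamp.
After event 2: Yara has the lamp.
After event 3: Ivan has the lamp.
After event 4: Bob has the lamp.
After event 5: Yara has the lamp.
After event 6: Ivan has the lamp.
After event 7: Yara has the lamp.
After event 8: Ivan has the lamp.
After event 9: Yara has the lamp.
After event 10: Bob has the lamp.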